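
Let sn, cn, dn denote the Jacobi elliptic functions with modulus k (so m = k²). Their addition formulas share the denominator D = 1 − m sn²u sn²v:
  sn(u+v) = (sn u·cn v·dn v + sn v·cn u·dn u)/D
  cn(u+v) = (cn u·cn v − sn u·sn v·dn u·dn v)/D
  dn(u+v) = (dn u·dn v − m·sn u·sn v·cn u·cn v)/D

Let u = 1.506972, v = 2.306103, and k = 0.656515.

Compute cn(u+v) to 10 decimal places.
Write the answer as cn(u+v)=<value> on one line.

sn u = 0.9754310224111619, cn u = 0.2203050623973843, dn u = 0.7680539868209788
sn v = 0.925332539127201, cn v = -0.3791565534609775, dn v = 0.7943237370762847
m = k² = 0.431011945225
D = 1 − m·sn²u·sn²v = 0.6488617805979144
cn(u+v) = (cn u·cn v − sn u·sn v·dn u·dn v)/D = -0.634190306393995/0.6488617805979144 = -0.9773889067862806

cn(u+v)=-0.9773889068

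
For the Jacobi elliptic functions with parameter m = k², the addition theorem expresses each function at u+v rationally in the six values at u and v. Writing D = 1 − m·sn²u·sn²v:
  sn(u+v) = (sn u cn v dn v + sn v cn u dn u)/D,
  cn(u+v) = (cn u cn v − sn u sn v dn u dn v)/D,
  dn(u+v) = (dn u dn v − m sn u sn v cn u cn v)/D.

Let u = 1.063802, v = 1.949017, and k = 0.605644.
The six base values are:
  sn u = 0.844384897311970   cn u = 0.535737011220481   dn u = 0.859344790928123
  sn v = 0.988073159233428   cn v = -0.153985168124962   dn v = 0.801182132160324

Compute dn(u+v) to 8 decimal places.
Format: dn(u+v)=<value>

dn(u+v)=0.95845594

m = k² = 0.366804654736
D = 1 − m·sn²u·sn²v = 0.7446746382354621
dn(u+v) = (dn u·dn v − m·sn u·sn v·cn u·cn v)/D = 0.7137378291180143/0.7446746382354621 = 0.9584559382997737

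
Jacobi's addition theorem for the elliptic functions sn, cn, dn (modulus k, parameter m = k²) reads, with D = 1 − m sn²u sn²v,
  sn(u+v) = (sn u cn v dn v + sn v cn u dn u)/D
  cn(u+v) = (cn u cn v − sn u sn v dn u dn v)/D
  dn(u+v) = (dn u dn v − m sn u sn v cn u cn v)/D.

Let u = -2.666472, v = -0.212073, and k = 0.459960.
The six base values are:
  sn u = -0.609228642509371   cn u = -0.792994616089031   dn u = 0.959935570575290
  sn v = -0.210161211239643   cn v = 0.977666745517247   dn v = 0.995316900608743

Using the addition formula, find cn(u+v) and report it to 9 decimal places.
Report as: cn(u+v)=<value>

cn(u+v)=-0.900739370

m = k² = 0.2115632016
D = 1 − m·sn²u·sn²v = 0.9965317860347683
cn(u+v) = (cn u·cn v − sn u·sn v·dn u·dn v)/D = -0.8976154129779528/0.9965317860347683 = -0.900739369839464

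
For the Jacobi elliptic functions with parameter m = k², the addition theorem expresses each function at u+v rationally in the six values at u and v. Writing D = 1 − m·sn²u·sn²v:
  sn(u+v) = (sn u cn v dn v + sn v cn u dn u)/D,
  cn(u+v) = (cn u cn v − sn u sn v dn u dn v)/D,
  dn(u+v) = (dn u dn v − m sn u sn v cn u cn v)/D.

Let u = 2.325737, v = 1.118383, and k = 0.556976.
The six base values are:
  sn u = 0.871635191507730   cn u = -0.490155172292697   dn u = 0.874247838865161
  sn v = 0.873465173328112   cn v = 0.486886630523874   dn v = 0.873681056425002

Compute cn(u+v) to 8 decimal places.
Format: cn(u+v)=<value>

cn(u+v)=-0.99999081

m = k² = 0.310222264576
D = 1 − m·sn²u·sn²v = 0.820181792859912
cn(u+v) = (cn u·cn v − sn u·sn v·dn u·dn v)/D = -0.8201742589997071/0.820181792859912 = -0.9999908144020381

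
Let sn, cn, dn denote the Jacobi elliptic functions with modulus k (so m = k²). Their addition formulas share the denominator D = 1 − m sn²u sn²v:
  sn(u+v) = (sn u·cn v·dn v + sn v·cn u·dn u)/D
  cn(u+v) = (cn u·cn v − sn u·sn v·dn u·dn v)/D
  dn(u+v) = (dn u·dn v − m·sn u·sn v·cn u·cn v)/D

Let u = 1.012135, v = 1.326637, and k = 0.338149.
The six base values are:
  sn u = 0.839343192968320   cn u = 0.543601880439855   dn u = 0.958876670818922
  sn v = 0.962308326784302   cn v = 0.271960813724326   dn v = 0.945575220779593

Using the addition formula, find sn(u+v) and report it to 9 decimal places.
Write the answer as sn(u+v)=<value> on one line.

m = k² = 0.114344746201
D = 1 − m·sn²u·sn²v = 0.9254025730786388
sn(u+v) = (sn u·cn v·dn v + sn v·cn u·dn u)/D = 0.7174454810336294/0.9254025730786388 = 0.7752793237291576

sn(u+v)=0.775279324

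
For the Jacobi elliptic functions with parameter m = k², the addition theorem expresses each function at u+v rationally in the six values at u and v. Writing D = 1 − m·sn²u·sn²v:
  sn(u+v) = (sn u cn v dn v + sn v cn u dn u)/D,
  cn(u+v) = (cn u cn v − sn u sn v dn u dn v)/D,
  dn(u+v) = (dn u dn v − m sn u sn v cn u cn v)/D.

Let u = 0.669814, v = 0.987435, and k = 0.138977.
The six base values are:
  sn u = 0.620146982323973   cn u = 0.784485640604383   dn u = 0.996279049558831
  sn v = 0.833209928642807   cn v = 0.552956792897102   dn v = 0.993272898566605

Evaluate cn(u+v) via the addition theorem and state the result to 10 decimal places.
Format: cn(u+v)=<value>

m = k² = 0.019314606529
D = 1 − m·sn²u·sn²v = 0.99484315583574
cn(u+v) = (cn u·cn v − sn u·sn v·dn u·dn v)/D = -0.07754025264229639/0.99484315583574 = -0.07794218836149804

cn(u+v)=-0.0779421884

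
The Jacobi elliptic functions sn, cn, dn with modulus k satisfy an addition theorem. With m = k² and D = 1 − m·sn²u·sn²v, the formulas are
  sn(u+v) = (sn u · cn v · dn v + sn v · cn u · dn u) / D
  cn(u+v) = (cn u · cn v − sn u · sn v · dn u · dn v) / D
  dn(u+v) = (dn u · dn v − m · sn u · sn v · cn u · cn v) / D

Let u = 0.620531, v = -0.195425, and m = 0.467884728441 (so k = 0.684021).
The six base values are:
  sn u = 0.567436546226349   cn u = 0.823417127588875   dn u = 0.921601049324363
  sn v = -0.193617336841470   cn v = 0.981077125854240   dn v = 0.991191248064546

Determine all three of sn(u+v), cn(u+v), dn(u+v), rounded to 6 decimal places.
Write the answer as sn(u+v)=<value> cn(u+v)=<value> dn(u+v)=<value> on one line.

m = k² = 0.467884728441
D = 1 − m·sn²u·sn²v = 0.994352425591535
sn(u+v) = (sn u·cn v·dn v + sn v·cn u·dn u)/D = 0.4048663356760249/0.994352425591535 = 0.4071658350259186
cn(u+v) = (cn u·cn v − sn u·sn v·dn u·dn v)/D = 0.9081960121669977/0.994352425591535 = 0.9133542482452504
dn(u+v) = (dn u·dn v − m·sn u·sn v·cn u·cn v)/D = 0.9550092158349228/0.994352425591535 = 0.9604333345561991

sn(u+v)=0.407166 cn(u+v)=0.913354 dn(u+v)=0.960433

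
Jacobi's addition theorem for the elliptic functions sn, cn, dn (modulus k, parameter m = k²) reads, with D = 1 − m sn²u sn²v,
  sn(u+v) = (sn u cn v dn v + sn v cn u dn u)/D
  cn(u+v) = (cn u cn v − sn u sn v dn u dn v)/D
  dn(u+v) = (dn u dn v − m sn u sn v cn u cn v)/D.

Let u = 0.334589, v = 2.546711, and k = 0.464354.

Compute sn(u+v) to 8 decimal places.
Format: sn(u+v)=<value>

sn u = 0.327138765871454, cn u = 0.9449763107422863, dn u = 0.988394607658073
sn v = 0.698263475065641, cn v = -0.7158408478071469, dn v = 0.9459743601587878
m = k² = 0.215624637316
D = 1 − m·sn²u·sn²v = 0.9887487427440541
sn(u+v) = (sn u·cn v·dn v + sn v·cn u·dn u)/D = 0.4306571067129559/0.9887487427440541 = 0.4355576782001888

sn(u+v)=0.43555768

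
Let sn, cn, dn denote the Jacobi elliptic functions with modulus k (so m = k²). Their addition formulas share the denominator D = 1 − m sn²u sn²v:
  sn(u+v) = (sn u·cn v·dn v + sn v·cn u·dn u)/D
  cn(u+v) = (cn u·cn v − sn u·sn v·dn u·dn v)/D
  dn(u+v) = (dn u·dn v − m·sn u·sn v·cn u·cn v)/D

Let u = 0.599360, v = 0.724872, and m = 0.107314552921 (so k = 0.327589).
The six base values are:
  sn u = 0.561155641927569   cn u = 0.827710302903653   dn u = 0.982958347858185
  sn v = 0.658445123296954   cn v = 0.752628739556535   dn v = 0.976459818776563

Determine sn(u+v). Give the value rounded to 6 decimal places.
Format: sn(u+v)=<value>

sn(u+v)=0.962211

m = k² = 0.107314552921
D = 1 − m·sn²u·sn²v = 0.9853490947742843
sn(u+v) = (sn u·cn v·dn v + sn v·cn u·dn u)/D = 0.9481139406195769/0.9853490947742843 = 0.9622112058029171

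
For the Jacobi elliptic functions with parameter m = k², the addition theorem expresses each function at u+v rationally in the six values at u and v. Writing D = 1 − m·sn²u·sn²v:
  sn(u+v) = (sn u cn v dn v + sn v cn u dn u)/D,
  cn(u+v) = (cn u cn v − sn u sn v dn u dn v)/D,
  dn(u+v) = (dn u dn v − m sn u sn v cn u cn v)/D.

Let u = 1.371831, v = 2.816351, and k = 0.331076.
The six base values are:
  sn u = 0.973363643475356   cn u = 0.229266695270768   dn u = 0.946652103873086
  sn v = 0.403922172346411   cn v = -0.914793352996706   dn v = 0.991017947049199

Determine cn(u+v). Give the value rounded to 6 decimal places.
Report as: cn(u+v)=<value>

m = k² = 0.109611317776
D = 1 − m·sn²u·sn²v = 0.9830565819232241
cn(u+v) = (cn u·cn v − sn u·sn v·dn u·dn v)/D = -0.5785773600920343/0.9830565819232241 = -0.5885493986115447

cn(u+v)=-0.588549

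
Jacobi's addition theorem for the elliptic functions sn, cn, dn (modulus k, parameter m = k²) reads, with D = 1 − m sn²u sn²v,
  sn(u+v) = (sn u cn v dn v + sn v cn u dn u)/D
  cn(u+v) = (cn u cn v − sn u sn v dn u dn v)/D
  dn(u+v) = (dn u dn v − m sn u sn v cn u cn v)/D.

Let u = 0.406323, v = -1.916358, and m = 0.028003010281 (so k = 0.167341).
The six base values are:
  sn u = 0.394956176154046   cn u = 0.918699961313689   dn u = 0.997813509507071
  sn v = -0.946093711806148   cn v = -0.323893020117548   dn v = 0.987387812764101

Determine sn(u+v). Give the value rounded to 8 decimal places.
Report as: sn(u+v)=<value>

sn(u+v)=-0.99748608

m = k² = 0.028003010281
D = 1 − m·sn²u·sn²v = 0.9960900531771607
sn(u+v) = (sn u·cn v·dn v + sn v·cn u·dn u)/D = -0.9935859637744751/0.9960900531771607 = -0.9974860813089153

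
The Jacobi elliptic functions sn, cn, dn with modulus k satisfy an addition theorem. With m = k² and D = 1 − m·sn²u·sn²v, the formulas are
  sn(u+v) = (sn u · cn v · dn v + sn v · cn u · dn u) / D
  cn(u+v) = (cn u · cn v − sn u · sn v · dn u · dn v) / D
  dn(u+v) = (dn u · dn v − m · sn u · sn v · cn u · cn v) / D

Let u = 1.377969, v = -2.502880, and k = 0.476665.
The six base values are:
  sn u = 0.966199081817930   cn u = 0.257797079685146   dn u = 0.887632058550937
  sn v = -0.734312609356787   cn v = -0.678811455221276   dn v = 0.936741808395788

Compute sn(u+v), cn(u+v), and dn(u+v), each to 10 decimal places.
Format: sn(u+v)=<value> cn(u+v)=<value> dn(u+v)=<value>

sn(u+v)=-0.8834527596 cn(u+v)=0.4685202467 dn(u+v)=0.9070091056

m = k² = 0.227209522225
D = 1 − m·sn²u·sn²v = 0.8856274666092564
sn(u+v) = (sn u·cn v·dn v + sn v·cn u·dn u)/D = -0.7824100293363606/0.8856274666092564 = -0.8834527595806422
cn(u+v) = (cn u·cn v − sn u·sn v·dn u·dn v)/D = 0.4149343991604033/0.8856274666092564 = 0.468520246722965
dn(u+v) = (dn u·dn v − m·sn u·sn v·cn u·cn v)/D = 0.8032721763420838/0.8856274666092564 = 0.9070091055526079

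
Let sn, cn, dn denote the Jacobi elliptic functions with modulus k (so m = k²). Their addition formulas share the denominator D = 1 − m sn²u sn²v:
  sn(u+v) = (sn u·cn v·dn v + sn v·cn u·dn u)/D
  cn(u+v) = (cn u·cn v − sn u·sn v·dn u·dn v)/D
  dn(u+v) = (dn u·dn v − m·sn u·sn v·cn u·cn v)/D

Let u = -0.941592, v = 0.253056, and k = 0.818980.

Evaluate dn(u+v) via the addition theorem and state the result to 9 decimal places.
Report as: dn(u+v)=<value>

sn u = -0.7606566173378751, cn u = 0.6491544581223342, dn u = 0.7822516559519929
sn v = 0.2486354044770324, cn v = 0.9685971482719441, dn v = 0.9790484525164659
m = k² = 0.6707282404
D = 1 − m·sn²u·sn²v = 0.9760089183876783
dn(u+v) = (dn u·dn v − m·sn u·sn v·cn u·cn v)/D = 0.8456230620306509/0.9760089183876783 = 0.8664091547724597

dn(u+v)=0.866409155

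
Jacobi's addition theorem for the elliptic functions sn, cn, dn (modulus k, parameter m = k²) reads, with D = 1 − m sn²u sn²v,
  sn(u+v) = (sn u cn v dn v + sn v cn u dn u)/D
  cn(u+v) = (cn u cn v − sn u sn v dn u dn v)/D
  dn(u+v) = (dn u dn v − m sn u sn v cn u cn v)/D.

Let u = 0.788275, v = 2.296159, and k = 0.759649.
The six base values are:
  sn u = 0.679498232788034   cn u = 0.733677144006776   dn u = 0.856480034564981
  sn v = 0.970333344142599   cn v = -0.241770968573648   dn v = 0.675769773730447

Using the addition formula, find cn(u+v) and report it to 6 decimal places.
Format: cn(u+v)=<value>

cn(u+v)=-0.746192

m = k² = 0.577066603201
D = 1 − m·sn²u·sn²v = 0.7491324345547904
cn(u+v) = (cn u·cn v − sn u·sn v·dn u·dn v)/D = -0.5589967073208535/0.7491324345547904 = -0.7461921037407296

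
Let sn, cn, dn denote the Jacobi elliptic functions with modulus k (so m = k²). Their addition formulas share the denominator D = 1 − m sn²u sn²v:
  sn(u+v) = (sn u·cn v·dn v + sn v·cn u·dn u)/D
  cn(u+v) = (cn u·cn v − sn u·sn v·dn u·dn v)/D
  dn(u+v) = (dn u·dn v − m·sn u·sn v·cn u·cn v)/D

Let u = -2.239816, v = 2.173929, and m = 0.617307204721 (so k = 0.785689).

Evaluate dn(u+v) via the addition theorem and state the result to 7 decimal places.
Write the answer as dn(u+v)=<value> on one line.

sn u = -0.9857584791846934, cn u = -0.1681672403159435, dn u = 0.6325744061197592
sn v = 0.9918833653975316, cn v = -0.127151049730888, dn v = 0.6266362910545279
m = k² = 0.617307204721
D = 1 − m·sn²u·sn²v = 0.4098483817060176
dn(u+v) = (dn u·dn v − m·sn u·sn v·cn u·cn v)/D = 0.4093001438728433/0.4098483817060176 = 0.9986623398855639

dn(u+v)=0.9986623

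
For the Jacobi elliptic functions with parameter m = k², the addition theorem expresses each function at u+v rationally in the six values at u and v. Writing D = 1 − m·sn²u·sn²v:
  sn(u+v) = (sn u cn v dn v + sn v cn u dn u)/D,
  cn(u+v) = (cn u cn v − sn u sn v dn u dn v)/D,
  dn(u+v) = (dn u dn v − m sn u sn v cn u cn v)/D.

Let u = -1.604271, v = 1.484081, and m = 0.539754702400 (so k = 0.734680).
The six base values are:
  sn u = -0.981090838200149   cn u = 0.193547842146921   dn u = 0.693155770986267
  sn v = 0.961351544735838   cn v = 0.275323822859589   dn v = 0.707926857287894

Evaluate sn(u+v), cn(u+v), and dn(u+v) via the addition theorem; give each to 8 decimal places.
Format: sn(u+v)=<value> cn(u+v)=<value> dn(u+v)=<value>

m = k² = 0.5397547024
D = 1 − m·sn²u·sn²v = 0.5198473480738973
sn(u+v) = (sn u·cn v·dn v + sn v·cn u·dn u)/D = -0.06224978718229725/0.5198473480738973 = -0.1197462820825015
cn(u+v) = (cn u·cn v − sn u·sn v·dn u·dn v)/D = 0.5161068002799637/0.5198473480738973 = 0.9928045265445852
dn(u+v) = (dn u·dn v − m·sn u·sn v·cn u·cn v)/D = 0.517831725944061/0.5198473480738973 = 0.996122665360698

sn(u+v)=-0.11974628 cn(u+v)=0.99280453 dn(u+v)=0.99612267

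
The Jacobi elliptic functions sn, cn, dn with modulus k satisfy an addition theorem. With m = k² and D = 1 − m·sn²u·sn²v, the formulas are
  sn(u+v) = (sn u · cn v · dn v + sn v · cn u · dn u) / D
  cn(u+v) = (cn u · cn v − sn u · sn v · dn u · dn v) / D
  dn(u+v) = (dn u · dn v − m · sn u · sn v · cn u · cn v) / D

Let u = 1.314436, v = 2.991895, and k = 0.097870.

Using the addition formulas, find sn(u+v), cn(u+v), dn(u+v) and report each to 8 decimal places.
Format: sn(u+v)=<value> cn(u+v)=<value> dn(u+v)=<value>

sn(u+v)=-0.91491001 cn(u+v)=-0.40365786 dn(u+v)=0.99598303

sn u = 0.9666668255959871, cn u = 0.2560375915606484, dn u = 0.9955146339782029
sn v = 0.1566079133512298, cn v = -0.9876608534693342, dn v = 0.9998825313180468
m = k² = 0.0095785369
D = 1 − m·sn²u·sn²v = 0.9997804769076191
sn(u+v) = (sn u·cn v·dn v + sn v·cn u·dn u)/D = -0.9147091691271751/0.9997804769076191 = -0.9149100130024796
cn(u+v) = (cn u·cn v − sn u·sn v·dn u·dn v)/D = -0.4035692479863888/0.9997804769076191 = -0.4036578602081256
dn(u+v) = (dn u·dn v − m·sn u·sn v·cn u·cn v)/D = 0.9957643840452511/0.9997804769076191 = 0.995983025318928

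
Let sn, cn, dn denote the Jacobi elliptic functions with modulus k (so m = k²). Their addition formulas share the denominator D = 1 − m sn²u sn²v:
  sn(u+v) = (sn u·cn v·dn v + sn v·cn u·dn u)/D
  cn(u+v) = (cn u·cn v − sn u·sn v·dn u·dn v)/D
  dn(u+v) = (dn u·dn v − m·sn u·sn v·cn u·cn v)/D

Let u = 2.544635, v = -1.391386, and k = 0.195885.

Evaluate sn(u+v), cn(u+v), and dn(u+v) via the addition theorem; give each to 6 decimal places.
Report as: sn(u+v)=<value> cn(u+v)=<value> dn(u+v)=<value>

sn(u+v)=0.911017 cn(u+v)=0.412369 dn(u+v)=0.983948

sn u = 0.5861519936344781, cn u = -0.8102011110572033, dn u = 0.9933865002417508
sn v = -0.9817988183648605, cn v = 0.1899238801661436, dn v = 0.981332332997802
m = k² = 0.038370933225
D = 1 − m·sn²u·sn²v = 0.9872922733330965
sn(u+v) = (sn u·cn v·dn v + sn v·cn u·dn u)/D = 0.8994398521381727/0.9872922733330965 = 0.9110168046810149
cn(u+v) = (cn u·cn v − sn u·sn v·dn u·dn v)/D = 0.4071289542256799/0.9872922733330965 = 0.4123692296823244
dn(u+v) = (dn u·dn v − m·sn u·sn v·cn u·cn v)/D = 0.9714444158801202/0.9872922733330965 = 0.9839481601537567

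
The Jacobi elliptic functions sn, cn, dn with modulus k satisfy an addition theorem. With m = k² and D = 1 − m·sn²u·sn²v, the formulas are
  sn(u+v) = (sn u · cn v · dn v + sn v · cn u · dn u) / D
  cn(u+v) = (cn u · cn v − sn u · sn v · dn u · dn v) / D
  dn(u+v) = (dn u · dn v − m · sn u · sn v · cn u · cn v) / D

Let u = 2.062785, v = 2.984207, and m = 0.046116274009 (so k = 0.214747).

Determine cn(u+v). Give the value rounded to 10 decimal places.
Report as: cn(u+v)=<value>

sn u = 0.8946664098969688, cn u = -0.4467348374618538, dn u = 0.9813700849930997
sn v = 0.1932954599631089, cn v = -0.9811405939811328, dn v = 0.9991381042857764
m = k² = 0.046116274009
D = 1 − m·sn²u·sn²v = 0.9986208237096838
cn(u+v) = (cn u·cn v − sn u·sn v·dn u·dn v)/D = 0.2687427671547509/0.9986208237096838 = 0.2691139226963277

cn(u+v)=0.2691139227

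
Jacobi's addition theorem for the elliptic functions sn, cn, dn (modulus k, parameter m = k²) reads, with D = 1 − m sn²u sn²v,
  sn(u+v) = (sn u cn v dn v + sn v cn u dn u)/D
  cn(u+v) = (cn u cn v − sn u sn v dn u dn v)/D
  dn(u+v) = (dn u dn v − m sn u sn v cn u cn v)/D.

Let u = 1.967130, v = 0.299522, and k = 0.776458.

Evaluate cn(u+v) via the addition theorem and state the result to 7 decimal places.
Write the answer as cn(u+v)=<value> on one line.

sn u = 0.9999586496925096, cn u = -0.009093893837778932, dn u = 0.6302085625671469
sn v = 0.2925348893985769, cn v = 0.9562548501757062, dn v = 0.9738618696017137
m = k² = 0.602887025764
D = 1 − m·sn²u·sn²v = 0.9484112077536317
cn(u+v) = (cn u·cn v − sn u·sn v·dn u·dn v)/D = -0.1882278749973202/0.9484112077536317 = -0.1984665232322055

cn(u+v)=-0.1984665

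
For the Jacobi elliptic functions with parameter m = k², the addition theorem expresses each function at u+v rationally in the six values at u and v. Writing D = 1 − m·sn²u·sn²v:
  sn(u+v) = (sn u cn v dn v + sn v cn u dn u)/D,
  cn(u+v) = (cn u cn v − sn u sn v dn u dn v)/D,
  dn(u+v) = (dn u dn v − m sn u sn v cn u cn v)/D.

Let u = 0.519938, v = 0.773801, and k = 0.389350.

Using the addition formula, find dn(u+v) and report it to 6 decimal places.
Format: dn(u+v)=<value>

dn(u+v)=0.929012

sn u = 0.4939086334290801, cn u = 0.8695138077248794, dn u = 0.9813355341806616
sn v = 0.6914140320052472, cn v = 0.7224587436983838, dn v = 0.9630837214209835
m = k² = 0.1515934225
D = 1 − m·sn²u·sn²v = 0.9823213144303194
dn(u+v) = (dn u·dn v − m·sn u·sn v·cn u·cn v)/D = 0.9125879665397557/0.9823213144303194 = 0.9290116717756405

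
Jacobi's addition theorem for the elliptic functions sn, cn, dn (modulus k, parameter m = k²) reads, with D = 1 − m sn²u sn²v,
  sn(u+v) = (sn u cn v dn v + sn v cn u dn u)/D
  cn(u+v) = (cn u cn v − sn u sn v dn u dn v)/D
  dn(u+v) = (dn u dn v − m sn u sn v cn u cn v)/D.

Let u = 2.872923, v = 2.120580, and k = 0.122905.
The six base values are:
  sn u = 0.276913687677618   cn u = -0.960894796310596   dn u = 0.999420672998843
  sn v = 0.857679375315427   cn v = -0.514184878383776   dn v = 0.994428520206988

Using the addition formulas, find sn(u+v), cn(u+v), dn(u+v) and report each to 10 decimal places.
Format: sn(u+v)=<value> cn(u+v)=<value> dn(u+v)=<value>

m = k² = 0.015105639025
D = 1 − m·sn²u·sn²v = 0.9991479248846199
sn(u+v) = (sn u·cn v·dn v + sn v·cn u·dn u)/D = -0.9652537389058999/0.9991479248846199 = -0.9660769089996018
cn(u+v) = (cn u·cn v − sn u·sn v·dn u·dn v)/D = 0.2580344847678752/0.9991479248846199 = 0.2582545370323144
dn(u+v) = (dn u·dn v − m·sn u·sn v·cn u·cn v)/D = 0.9920798499380872/0.9991479248846199 = 0.9929258973866668

sn(u+v)=-0.9660769090 cn(u+v)=0.2582545370 dn(u+v)=0.9929258974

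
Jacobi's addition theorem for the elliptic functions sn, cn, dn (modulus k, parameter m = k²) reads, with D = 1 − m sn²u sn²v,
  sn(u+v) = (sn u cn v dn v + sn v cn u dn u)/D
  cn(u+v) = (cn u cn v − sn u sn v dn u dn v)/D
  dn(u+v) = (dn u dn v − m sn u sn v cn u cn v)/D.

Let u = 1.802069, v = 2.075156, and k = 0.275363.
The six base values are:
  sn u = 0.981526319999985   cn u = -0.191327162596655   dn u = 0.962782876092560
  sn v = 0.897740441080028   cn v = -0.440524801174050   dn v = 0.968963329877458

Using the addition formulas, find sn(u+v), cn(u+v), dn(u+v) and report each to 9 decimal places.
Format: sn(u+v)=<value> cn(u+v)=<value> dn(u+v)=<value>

sn(u+v)=-0.620890192 cn(u+v)=-0.783897551 dn(u+v)=0.985276203

m = k² = 0.075824781769
D = 1 − m·sn²u·sn²v = 0.9411269347806526
sn(u+v) = (sn u·cn v·dn v + sn v·cn u·dn u)/D = -0.5843364828117973/0.9411269347806526 = -0.6208901915531595
cn(u+v) = (cn u·cn v − sn u·sn v·dn u·dn v)/D = -0.7377470990961366/0.9411269347806526 = -0.7838975507252723
dn(u+v) = (dn u·dn v − m·sn u·sn v·cn u·cn v)/D = 0.9272699725378265/0.9411269347806526 = 0.9852762026771068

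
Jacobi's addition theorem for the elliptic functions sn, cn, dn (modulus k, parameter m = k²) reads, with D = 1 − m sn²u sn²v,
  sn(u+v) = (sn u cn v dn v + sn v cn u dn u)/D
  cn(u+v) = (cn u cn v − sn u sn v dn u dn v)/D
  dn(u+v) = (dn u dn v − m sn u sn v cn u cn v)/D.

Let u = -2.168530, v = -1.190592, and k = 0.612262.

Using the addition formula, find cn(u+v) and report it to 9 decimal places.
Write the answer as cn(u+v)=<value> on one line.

sn u = -0.9473553291085925, cn u = -0.3201841351621756, dn u = 0.8145953496352559
sn v = -0.8963155148190469, cn v = 0.443416844396632, dn v = 0.8359668586259823
m = k² = 0.374864756644
D = 1 − m·sn²u·sn²v = 0.729714813230705
cn(u+v) = (cn u·cn v − sn u·sn v·dn u·dn v)/D = -0.7202106083758223/0.729714813230705 = -0.9869754530365032

cn(u+v)=-0.986975453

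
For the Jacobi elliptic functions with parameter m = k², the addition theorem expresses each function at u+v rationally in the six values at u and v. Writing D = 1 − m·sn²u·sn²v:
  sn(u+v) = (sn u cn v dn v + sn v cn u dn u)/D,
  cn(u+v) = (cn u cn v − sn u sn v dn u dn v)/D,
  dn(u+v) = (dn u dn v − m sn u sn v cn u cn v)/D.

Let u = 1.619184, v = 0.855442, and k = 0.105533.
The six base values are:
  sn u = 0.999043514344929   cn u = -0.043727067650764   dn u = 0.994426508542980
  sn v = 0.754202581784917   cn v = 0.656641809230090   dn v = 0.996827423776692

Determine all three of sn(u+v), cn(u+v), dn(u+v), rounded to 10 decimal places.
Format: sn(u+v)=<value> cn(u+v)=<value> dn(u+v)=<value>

sn(u+v)=0.6250896541 cn(u+v)=-0.7805529606 dn(u+v)=0.9978217664

m = k² = 0.011137214089
D = 1 − m·sn²u·sn²v = 0.9936770258376017
sn(u+v) = (sn u·cn v·dn v + sn v·cn u·dn u)/D = 0.6211372283968025/0.9936770258376017 = 0.6250896541290429
cn(u+v) = (cn u·cn v − sn u·sn v·dn u·dn v)/D = -0.7756175443973661/0.9936770258376017 = -0.780552960599621
dn(u+v) = (dn u·dn v − m·sn u·sn v·cn u·cn v)/D = 0.9915125651692101/0.9936770258376017 = 0.9978217664169431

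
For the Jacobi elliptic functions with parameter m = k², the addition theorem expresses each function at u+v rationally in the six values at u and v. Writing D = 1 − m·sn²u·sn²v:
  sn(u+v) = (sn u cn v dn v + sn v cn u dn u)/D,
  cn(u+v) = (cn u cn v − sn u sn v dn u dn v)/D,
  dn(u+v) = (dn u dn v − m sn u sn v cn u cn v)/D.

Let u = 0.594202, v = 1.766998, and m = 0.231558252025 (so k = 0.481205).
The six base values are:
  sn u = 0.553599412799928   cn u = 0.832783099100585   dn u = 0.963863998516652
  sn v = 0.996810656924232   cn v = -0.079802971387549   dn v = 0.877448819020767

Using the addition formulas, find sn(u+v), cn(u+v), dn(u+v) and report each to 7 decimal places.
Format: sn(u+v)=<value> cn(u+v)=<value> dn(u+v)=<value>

sn(u+v)=0.8191249 cn(u+v)=-0.5736153 dn(u+v)=0.9190388

m = k² = 0.231558252025
D = 1 − m·sn²u·sn²v = 0.9294857568432956
sn(u+v) = (sn u·cn v·dn v + sn v·cn u·dn u)/D = 0.761364890711625/0.9294857568432956 = 0.819124860285498
cn(u+v) = (cn u·cn v − sn u·sn v·dn u·dn v)/D = -0.533167211450807/0.9294857568432956 = -0.5736152571735373
dn(u+v) = (dn u·dn v − m·sn u·sn v·cn u·cn v)/D = 0.8542335136446257/0.9294857568432956 = 0.9190388420213771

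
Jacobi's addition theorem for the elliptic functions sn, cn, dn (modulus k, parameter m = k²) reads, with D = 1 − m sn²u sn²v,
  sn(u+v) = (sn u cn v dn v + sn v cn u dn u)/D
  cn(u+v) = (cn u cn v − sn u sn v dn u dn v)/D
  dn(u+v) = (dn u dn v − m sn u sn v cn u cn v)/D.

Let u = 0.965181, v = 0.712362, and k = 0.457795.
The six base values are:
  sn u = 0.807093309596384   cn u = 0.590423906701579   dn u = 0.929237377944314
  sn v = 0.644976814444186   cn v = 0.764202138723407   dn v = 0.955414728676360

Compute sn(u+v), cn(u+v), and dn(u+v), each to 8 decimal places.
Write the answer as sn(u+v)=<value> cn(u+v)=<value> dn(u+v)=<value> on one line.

sn(u+v)=0.99993260 cn(u+v)=-0.01160984 dn(u+v)=0.88907367

m = k² = 0.209576262025
D = 1 − m·sn²u·sn²v = 0.9432092256436932
sn(u+v) = (sn u·cn v·dn v + sn v·cn u·dn u)/D = 0.9431456566851005/0.9432092256436932 = 0.9999326035445112
cn(u+v) = (cn u·cn v − sn u·sn v·dn u·dn v)/D = -0.01095050754101995/0.9432092256436932 = -0.01160983930532144
dn(u+v) = (dn u·dn v − m·sn u·sn v·cn u·cn v)/D = 0.8385824855560063/0.9432092256436932 = 0.8890736675987405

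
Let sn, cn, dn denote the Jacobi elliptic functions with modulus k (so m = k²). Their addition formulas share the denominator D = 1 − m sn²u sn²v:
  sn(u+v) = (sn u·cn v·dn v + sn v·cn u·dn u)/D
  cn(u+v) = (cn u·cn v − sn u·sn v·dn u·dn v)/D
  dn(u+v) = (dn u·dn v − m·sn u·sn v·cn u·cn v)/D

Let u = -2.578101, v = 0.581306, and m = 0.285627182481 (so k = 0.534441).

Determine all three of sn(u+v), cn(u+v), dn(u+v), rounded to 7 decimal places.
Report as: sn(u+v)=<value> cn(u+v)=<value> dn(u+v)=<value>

sn u = -0.7237504704565776, cn u = -0.6900617773169896, dn u = 0.9221628222152813
sn v = 0.5418171442864677, cn v = 0.8404963903297009, dn v = 0.9571570522003413
m = k² = 0.285627182481
D = 1 − m·sn²u·sn²v = 0.9560779360588769
sn(u+v) = (sn u·cn v·dn v + sn v·cn u·dn u)/D = -0.9270328482015655/0.9560779360588769 = -0.9696205855591225
cn(u+v) = (cn u·cn v − sn u·sn v·dn u·dn v)/D = -0.2338698744470845/0.9560779360588769 = -0.2446138182114501
dn(u+v) = (dn u·dn v − m·sn u·sn v·cn u·cn v)/D = 0.8176918145360149/0.9560779360588769 = 0.8552564426982656

sn(u+v)=-0.9696206 cn(u+v)=-0.2446138 dn(u+v)=0.8552564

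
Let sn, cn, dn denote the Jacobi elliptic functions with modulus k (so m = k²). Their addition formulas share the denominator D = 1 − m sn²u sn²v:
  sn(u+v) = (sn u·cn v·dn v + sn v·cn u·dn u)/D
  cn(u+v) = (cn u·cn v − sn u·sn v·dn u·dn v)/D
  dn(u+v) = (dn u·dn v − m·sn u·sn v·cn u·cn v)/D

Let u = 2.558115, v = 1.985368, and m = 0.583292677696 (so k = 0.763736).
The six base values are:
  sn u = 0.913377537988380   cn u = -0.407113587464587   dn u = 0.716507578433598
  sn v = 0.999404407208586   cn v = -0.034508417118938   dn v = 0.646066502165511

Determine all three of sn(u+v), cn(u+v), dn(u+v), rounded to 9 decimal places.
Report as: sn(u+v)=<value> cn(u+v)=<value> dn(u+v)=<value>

m = k² = 0.583292677696
D = 1 − m·sn²u·sn²v = 0.513962588358578
sn(u+v) = (sn u·cn v·dn v + sn v·cn u·dn u)/D = -0.3118897440396947/0.513962588358578 = -0.6068335538502222
cn(u+v) = (cn u·cn v − sn u·sn v·dn u·dn v)/D = -0.4085123373842004/0.513962588358578 = -0.7948289362633381
dn(u+v) = (dn u·dn v − m·sn u·sn v·cn u·cn v)/D = 0.4554312495825674/0.513962588358578 = 0.8861175110761664

sn(u+v)=-0.606833554 cn(u+v)=-0.794828936 dn(u+v)=0.886117511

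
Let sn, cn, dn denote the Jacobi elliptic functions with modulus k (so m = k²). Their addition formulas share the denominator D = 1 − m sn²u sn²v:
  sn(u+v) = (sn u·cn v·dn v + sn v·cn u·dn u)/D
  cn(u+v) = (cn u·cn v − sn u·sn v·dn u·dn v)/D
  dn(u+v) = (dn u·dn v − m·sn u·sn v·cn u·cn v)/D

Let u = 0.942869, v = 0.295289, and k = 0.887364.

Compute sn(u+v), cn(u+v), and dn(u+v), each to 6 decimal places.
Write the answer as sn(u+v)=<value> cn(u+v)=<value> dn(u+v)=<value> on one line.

sn(u+v)=0.870077 cn(u+v)=0.492916 dn(u+v)=0.635532

sn u = 0.752611120923535, cn u = 0.6584652615455277, dn u = 0.7443048533738699
sn v = 0.2878479812729254, cn v = 0.9576761141832355, dn v = 0.9668286255540849
m = k² = 0.787414868496
D = 1 − m·sn²u·sn²v = 0.9630451664970675
sn(u+v) = (sn u·cn v·dn v + sn v·cn u·dn u)/D = 0.8379231465272662/0.9630451664970675 = 0.8700766855775686
cn(u+v) = (cn u·cn v − sn u·sn v·dn u·dn v)/D = 0.4747007407064054/0.9630451664970675 = 0.4929163835929505
dn(u+v) = (dn u·dn v − m·sn u·sn v·cn u·cn v)/D = 0.6120457868827554/0.9630451664970675 = 0.6355317571542156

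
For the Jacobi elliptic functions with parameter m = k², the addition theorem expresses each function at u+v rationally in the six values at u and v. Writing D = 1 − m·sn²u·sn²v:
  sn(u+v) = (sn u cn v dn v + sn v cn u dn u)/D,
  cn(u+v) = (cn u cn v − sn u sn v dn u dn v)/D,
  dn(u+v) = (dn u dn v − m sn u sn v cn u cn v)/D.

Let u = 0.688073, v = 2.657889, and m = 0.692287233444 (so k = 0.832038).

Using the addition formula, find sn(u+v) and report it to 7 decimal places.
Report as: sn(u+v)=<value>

sn u = 0.6085580612347196, cn u = 0.7935093484680815, dn u = 0.8623319133111675
sn v = 0.9418799051221789, cn v = -0.3359497645884504, dn v = 0.6211649196803084
m = k² = 0.692287233444
D = 1 − m·sn²u·sn²v = 0.7725523652649402
sn(u+v) = (sn u·cn v·dn v + sn v·cn u·dn u)/D = 0.5175046652229626/0.7725523652649402 = 0.6698635438718627

sn(u+v)=0.6698635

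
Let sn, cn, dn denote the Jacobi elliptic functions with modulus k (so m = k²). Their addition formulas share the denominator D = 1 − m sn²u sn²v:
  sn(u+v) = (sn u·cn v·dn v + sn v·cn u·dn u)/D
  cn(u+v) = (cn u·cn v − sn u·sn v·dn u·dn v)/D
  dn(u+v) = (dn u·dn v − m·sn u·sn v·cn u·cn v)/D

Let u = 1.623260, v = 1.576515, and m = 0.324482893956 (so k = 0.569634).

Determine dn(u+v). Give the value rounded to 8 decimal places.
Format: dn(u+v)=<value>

sn u = 0.9962575300056176, cn u = 0.08643456430795489, dn u = 0.8233719064303395
sn v = 0.9921894283923883, cn v = 0.1247402829337246, dn v = 0.8249643051145144
m = k² = 0.324482893956
D = 1 − m·sn²u·sn²v = 0.6829525742324517
dn(u+v) = (dn u·dn v − m·sn u·sn v·cn u·cn v)/D = 0.675794216040645/0.6829525742324517 = 0.9895185134928999

dn(u+v)=0.98951851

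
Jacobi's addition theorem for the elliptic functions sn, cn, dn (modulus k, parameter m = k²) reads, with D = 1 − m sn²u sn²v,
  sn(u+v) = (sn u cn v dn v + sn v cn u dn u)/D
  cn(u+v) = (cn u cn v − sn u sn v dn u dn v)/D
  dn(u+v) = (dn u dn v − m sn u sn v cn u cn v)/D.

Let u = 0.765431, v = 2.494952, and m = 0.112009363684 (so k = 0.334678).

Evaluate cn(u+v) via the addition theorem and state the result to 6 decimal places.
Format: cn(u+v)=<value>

cn(u+v)=-0.999692

sn u = 0.6874706908109929, cn u = 0.7262121241592267, dn u = 0.9731714073545728
sn v = 0.6697297345795657, cn v = -0.7426049303768354, dn v = 0.9745560801134627
m = k² = 0.112009363684
D = 1 − m·sn²u·sn²v = 0.9762555635115129
cn(u+v) = (cn u·cn v − sn u·sn v·dn u·dn v)/D = -0.9759552734989132/0.9762555635115129 = -0.9996924063495018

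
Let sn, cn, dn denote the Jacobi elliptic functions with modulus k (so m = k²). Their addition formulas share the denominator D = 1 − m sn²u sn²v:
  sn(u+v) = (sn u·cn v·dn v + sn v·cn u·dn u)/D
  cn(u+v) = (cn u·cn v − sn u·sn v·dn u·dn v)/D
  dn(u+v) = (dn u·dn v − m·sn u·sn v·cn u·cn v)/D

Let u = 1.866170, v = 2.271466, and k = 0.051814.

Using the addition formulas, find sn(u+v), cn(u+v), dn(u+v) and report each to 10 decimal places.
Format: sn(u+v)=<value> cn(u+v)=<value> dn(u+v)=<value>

sn u = 0.9571116263676723, cn u = -0.2897194067918635, dn u = 0.9987695706102818
sn v = 0.7656064594124281, cn v = -0.6433092174887331, dn v = 0.9992128701533257
m = k² = 0.002684690596
D = 1 − m·sn²u·sn²v = 0.9985584470374484
sn(u+v) = (sn u·cn v·dn v + sn v·cn u·dn u)/D = -0.8367722072403259/0.9985584470374484 = -0.8379802000803112
cn(u+v) = (cn u·cn v − sn u·sn v·dn u·dn v)/D = -0.5449139797619381/0.9985584470374484 = -0.5457006361306184
dn(u+v) = (dn u·dn v − m·sn u·sn v·cn u·cn v)/D = 0.9976167524376481/0.9985584470374484 = 0.9990569459378225

sn(u+v)=-0.8379802001 cn(u+v)=-0.5457006361 dn(u+v)=0.9990569459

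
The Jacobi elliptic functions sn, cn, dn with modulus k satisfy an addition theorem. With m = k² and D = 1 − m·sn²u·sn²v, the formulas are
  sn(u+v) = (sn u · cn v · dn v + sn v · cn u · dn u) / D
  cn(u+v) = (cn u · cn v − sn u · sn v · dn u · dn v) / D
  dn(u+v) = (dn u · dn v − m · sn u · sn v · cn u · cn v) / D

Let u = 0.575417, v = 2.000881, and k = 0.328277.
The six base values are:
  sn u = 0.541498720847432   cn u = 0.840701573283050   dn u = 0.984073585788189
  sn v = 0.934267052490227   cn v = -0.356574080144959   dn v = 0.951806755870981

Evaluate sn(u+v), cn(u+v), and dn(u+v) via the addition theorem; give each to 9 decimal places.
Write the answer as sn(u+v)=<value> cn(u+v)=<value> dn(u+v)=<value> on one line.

m = k² = 0.107765788729
D = 1 − m·sn²u·sn²v = 0.9724185020598391
sn(u+v) = (sn u·cn v·dn v + sn v·cn u·dn u)/D = 0.5891514973462651/0.9724185020598391 = 0.6058620810878101
cn(u+v) = (cn u·cn v − sn u·sn v·dn u·dn v)/D = -0.7736266905445772/0.9724185020598391 = -0.7955696944328308
dn(u+v) = (dn u·dn v − m·sn u·sn v·cn u·cn v)/D = 0.9529912345783337/0.9724185020598391 = 0.9800217011087785

sn(u+v)=0.605862081 cn(u+v)=-0.795569694 dn(u+v)=0.980021701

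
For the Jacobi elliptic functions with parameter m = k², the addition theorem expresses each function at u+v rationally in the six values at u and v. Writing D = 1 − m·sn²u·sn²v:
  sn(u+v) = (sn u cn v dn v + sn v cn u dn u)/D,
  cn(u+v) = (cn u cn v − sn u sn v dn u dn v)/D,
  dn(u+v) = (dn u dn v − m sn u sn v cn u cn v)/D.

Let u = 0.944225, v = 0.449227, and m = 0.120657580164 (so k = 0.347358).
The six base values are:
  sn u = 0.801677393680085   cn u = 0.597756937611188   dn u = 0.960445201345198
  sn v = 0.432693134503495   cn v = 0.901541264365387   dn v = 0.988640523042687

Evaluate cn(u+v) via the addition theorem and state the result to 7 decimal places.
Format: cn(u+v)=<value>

cn(u+v)=0.2126143

m = k² = 0.120657580164
D = 1 − m·sn²u·sn²v = 0.985481762580985
cn(u+v) = (cn u·cn v − sn u·sn v·dn u·dn v)/D = 0.2095275395133125/0.985481762580985 = 0.2126143247588449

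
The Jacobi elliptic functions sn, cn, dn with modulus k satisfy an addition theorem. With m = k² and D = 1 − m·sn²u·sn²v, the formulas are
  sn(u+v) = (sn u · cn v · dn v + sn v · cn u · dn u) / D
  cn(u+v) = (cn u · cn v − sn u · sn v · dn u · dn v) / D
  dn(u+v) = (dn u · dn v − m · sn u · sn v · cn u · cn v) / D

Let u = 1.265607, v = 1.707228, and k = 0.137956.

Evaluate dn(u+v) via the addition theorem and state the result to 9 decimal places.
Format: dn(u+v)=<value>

dn(u+v)=0.999681918

sn u = 0.9523798862348115, cn u = 0.3049140080340151, dn u = 0.9913312173392063
sn v = 0.9918636396199155, cn v = -0.127304832586726, dn v = 0.9905940552304402
m = k² = 0.019031857936
D = 1 − m·sn²u·sn²v = 0.9830173461930649
dn(u+v) = (dn u·dn v − m·sn u·sn v·cn u·cn v)/D = 0.9827046663744112/0.9830173461930649 = 0.9996819183101248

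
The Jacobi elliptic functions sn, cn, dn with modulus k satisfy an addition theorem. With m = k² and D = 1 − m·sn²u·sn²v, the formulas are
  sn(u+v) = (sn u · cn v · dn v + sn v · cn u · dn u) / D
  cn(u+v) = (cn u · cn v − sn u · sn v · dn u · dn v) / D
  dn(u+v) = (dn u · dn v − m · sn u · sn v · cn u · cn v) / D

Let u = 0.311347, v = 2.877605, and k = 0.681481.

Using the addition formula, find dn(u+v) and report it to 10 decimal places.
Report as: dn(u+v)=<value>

dn(u+v)=0.9543124645

sn u = 0.304163801004278, cn u = 0.9526197468867785, dn u = 0.9782812653491689
sn v = 0.675078168245129, cn v = -0.7377462075529777, dn v = 0.8878914841560642
m = k² = 0.464416353361
D = 1 − m·sn²u·sn²v = 0.9804191886103935
dn(u+v) = (dn u·dn v − m·sn u·sn v·cn u·cn v)/D = 0.9356262521731722/0.9804191886103935 = 0.9543124645482418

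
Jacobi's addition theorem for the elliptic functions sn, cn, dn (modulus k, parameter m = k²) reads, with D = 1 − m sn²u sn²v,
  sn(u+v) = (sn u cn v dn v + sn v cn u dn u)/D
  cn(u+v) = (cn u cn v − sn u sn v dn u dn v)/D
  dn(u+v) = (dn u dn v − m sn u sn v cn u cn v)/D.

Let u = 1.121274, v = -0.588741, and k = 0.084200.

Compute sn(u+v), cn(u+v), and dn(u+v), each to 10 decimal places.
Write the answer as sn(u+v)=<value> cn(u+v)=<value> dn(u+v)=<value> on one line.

sn u = 0.9000918858479691, cn u = 0.4357001228260632, dn u = 0.9971239737126434
sn v = -0.5551273507552641, cn v = 0.8317653662202112, dn v = 0.9989070083532296
m = k² = 0.00708964
D = 1 − m·sn²u·sn²v = 0.9982299598125991
sn(u+v) = (sn u·cn v·dn v + sn v·cn u·dn u)/D = 0.5066735390438166/0.9982299598125991 = 0.5075719618142257
cn(u+v) = (cn u·cn v − sn u·sn v·dn u·dn v)/D = 0.8600842851141261/0.9982299598125991 = 0.8616093683218969
dn(u+v) = (dn u·dn v − m·sn u·sn v·cn u·cn v)/D = 0.9973179101635721/0.9982299598125991 = 0.9990863331238844

sn(u+v)=0.5075719618 cn(u+v)=0.8616093683 dn(u+v)=0.9990863331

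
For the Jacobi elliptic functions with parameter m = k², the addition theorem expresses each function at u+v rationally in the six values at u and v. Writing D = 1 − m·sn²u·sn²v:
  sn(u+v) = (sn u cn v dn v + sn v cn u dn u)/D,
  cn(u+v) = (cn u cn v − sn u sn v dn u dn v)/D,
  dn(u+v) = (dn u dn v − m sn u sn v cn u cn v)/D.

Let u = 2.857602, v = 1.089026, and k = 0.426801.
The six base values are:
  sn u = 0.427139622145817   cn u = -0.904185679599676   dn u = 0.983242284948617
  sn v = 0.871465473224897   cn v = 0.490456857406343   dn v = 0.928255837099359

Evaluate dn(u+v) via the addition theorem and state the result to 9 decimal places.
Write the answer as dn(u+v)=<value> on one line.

dn(u+v)=0.967181867

m = k² = 0.182159093601
D = 1 − m·sn²u·sn²v = 0.9747599072976991
dn(u+v) = (dn u·dn v − m·sn u·sn v·cn u·cn v)/D = 0.9427701070014426/0.9747599072976991 = 0.9671818669841058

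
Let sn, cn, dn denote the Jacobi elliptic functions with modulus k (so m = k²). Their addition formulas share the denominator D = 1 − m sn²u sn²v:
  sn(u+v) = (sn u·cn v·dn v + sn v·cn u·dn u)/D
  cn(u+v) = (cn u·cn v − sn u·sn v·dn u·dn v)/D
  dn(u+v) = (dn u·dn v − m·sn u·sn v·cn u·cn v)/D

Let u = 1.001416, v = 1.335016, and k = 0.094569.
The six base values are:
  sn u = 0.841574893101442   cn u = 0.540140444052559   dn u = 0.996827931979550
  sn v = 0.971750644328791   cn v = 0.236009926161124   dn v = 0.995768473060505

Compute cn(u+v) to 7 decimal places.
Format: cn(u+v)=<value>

m = k² = 0.008943295761
D = 1 − m·sn²u·sn²v = 0.9940187382382417
cn(u+v) = (cn u·cn v − sn u·sn v·dn u·dn v)/D = -0.6842787484425454/0.9940187382382417 = -0.6883962264688623

cn(u+v)=-0.6883962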